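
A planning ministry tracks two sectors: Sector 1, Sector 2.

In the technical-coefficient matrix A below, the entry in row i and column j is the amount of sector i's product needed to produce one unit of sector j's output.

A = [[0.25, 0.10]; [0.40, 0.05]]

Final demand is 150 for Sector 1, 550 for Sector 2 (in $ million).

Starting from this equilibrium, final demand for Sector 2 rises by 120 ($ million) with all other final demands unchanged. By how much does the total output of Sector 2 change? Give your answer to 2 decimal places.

I − A =
  [   0.75    -0.10]
  [  -0.40     0.95]
det(I−A) = (0.75)(0.95) − (-0.10)(-0.40) = 0.6725
adj(I−A) = [[0.95, 0.10], [0.40, 0.75]]
(I − A)⁻¹ = adj(I−A) / det(I−A) ≈
  [   1.4126     0.1487]
  [   0.5948     1.1152]
Δx = (I − A)⁻¹ Δd with Δd having +120 in the Sector 2 component and 0 elsewhere.
So Δx_2 = L_22 · (+120), where L_22 = adj(I−A)_22 / det(I−A) = 0.75 / 0.6725.
Δx_2 = 0.75 × (+120) / 0.6725 = 90.00 / 0.6725 ≈ 133.83.

Δx_2 = 133.83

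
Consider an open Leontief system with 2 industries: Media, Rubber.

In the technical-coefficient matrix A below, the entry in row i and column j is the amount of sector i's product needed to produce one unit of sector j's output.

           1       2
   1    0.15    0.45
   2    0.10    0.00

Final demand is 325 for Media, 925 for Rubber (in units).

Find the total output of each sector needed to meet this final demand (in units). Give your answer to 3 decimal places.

I − A =
  [   0.85    -0.45]
  [  -0.10     1.00]
det(I−A) = (0.85)(1.00) − (-0.45)(-0.10) = 0.8050
adj(I−A) = [[1.00, 0.45], [0.10, 0.85]]
(I − A)⁻¹ = adj(I−A) / det(I−A) ≈
  [   1.2422     0.5590]
  [   0.1242     1.0559]
x = (I − A)⁻¹ d = adj(I−A)·d / det(I−A), with det(I−A) = 0.8050:
  x_1 = (1.00·325 + 0.45·925) / 0.8050 = 741.25 / 0.8050 ≈ 920.807
  x_2 = (0.10·325 + 0.85·925) / 0.8050 = 818.75 / 0.8050 ≈ 1017.081

x_1 = 920.807, x_2 = 1017.081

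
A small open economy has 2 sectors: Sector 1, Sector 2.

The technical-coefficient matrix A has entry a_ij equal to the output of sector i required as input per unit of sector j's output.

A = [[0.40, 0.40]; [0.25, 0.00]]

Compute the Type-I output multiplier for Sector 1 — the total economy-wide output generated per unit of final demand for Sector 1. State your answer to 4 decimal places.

m_1 = 2.5000

I − A =
  [   0.60    -0.40]
  [  -0.25     1.00]
det(I−A) = (0.60)(1.00) − (-0.40)(-0.25) = 0.5000
adj(I−A) = [[1.00, 0.40], [0.25, 0.60]]
(I − A)⁻¹ = adj(I−A) / det(I−A) ≈
  [   2.00000     0.80000]
  [   0.50000     1.20000]
The output multiplier for sector j is the column-j sum of the Leontief inverse (I − A)⁻¹ = adj(I−A) / det(I−A).
Column 1 of adj(I−A): (1.00, 0.25); det(I−A) = 0.5000.
m_1 = (1.00 + 0.25) / 0.5000 = 1.25 / 0.5000 = 2.5000.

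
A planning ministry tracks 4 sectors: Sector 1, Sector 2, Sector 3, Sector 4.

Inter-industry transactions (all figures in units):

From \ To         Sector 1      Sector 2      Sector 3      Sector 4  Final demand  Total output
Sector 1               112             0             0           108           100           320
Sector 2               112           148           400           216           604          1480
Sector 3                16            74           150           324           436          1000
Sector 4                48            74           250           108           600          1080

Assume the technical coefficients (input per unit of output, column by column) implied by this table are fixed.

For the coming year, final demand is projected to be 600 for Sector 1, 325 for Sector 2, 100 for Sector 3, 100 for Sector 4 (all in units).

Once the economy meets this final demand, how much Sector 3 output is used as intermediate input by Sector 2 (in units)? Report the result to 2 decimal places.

Technical coefficients a_ij = z_ij / X_j:
  a_11 = 112/320 = 0.35, a_21 = 112/320 = 0.35, a_31 = 16/320 = 0.05, a_41 = 48/320 = 0.15
  a_12 = 0/1480 = 0.00, a_22 = 148/1480 = 0.10, a_32 = 74/1480 = 0.05, a_42 = 74/1480 = 0.05
  a_13 = 0/1000 = 0.00, a_23 = 400/1000 = 0.40, a_33 = 150/1000 = 0.15, a_43 = 250/1000 = 0.25
  a_14 = 108/1080 = 0.10, a_24 = 216/1080 = 0.20, a_34 = 324/1080 = 0.30, a_44 = 108/1080 = 0.10
I − A =
  [   0.65     0.00     0.00    -0.10]
  [  -0.35     0.90    -0.40    -0.20]
  [  -0.05    -0.05     0.85    -0.30]
  [  -0.15    -0.05    -0.25     0.90]
Compute the cofactors C_ij = (−1)^(i+j)·(3×3 minor ij) of I−A; the adjugate is their transpose:
adj(I−A) = Cᵀ =
  [ 0.58600   0.00550   0.02450   0.07450]
  [ 0.30550   0.43450   0.26925   0.22025]
  [ 0.10300   0.03850   0.50475   0.18825]
  [ 0.14325   0.03575   0.15925   0.48425]
det(I−A) = Σ_j (I−A)_1j·C_1j = (0.65)(0.58600) + (0.00)(0.30550) + (0.00)(0.10300) + (-0.10)(0.14325) = 0.366575
(I − A)⁻¹ = adj(I−A) / det(I−A) ≈
  [   1.5986     0.0150     0.0668     0.2032]
  [   0.8334     1.1853     0.7345     0.6008]
  [   0.2810     0.1050     1.3769     0.5135]
  [   0.3908     0.0975     0.4344     1.3210]
First solve x = (I − A)⁻¹ d = adj(I−A)·d / det(I−A); in particular x_2 = (0.30550·600 + 0.43450·325 + 0.26925·100 + 0.22025·100) / 0.366575 = 373.4625 / 0.366575 ≈ 1018.7888.
Intermediate flow from 3 to 2: z_32 = a_32 · x_2 = 0.05 × 373.4625 / 0.366575 = 18.673125 / 0.366575 ≈ 50.94.

z_32 = 50.94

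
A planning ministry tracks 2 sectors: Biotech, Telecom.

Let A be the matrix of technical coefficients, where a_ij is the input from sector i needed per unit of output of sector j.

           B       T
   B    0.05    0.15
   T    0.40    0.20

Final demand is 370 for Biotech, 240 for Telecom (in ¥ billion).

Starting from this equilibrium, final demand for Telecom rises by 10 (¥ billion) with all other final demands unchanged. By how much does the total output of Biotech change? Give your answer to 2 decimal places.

Δx_B = 2.14

I − A =
  [   0.95    -0.15]
  [  -0.40     0.80]
det(I−A) = (0.95)(0.80) − (-0.15)(-0.40) = 0.7000
adj(I−A) = [[0.80, 0.15], [0.40, 0.95]]
(I − A)⁻¹ = adj(I−A) / det(I−A) ≈
  [   1.1429     0.2143]
  [   0.5714     1.3571]
Δx = (I − A)⁻¹ Δd with Δd having +10 in the Telecom component and 0 elsewhere.
So Δx_B = L_BT · (+10), where L_BT = adj(I−A)_BT / det(I−A) = 0.15 / 0.7000.
Δx_B = 0.15 × (+10) / 0.7000 = 1.50 / 0.7000 ≈ 2.14.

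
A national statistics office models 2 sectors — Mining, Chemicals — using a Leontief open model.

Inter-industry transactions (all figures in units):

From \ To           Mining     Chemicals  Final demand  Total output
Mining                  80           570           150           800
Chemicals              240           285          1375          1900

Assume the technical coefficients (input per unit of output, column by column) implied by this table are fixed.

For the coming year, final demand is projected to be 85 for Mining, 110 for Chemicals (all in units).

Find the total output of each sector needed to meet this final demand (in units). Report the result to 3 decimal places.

Technical coefficients a_ij = z_ij / X_j:
  a_11 = 80/800 = 0.10, a_21 = 240/800 = 0.30
  a_12 = 570/1900 = 0.30, a_22 = 285/1900 = 0.15
I − A =
  [   0.90    -0.30]
  [  -0.30     0.85]
det(I−A) = (0.90)(0.85) − (-0.30)(-0.30) = 0.6750
adj(I−A) = [[0.85, 0.30], [0.30, 0.90]]
(I − A)⁻¹ = adj(I−A) / det(I−A) ≈
  [   1.2593     0.4444]
  [   0.4444     1.3333]
x = (I − A)⁻¹ d = adj(I−A)·d / det(I−A), with det(I−A) = 0.6750:
  x_1 = (0.85·85 + 0.30·110) / 0.6750 = 105.25 / 0.6750 ≈ 155.926
  x_2 = (0.30·85 + 0.90·110) / 0.6750 = 124.50 / 0.6750 ≈ 184.444

x_1 = 155.926, x_2 = 184.444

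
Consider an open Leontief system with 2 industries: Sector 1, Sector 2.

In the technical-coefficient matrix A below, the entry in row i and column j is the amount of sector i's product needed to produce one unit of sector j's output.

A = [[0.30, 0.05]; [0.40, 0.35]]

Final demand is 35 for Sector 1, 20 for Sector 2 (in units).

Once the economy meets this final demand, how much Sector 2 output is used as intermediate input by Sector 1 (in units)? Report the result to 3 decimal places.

z_21 = 21.839

I − A =
  [   0.70    -0.05]
  [  -0.40     0.65]
det(I−A) = (0.70)(0.65) − (-0.05)(-0.40) = 0.4350
adj(I−A) = [[0.65, 0.05], [0.40, 0.70]]
(I − A)⁻¹ = adj(I−A) / det(I−A) ≈
  [   1.4943     0.1149]
  [   0.9195     1.6092]
First solve x = (I − A)⁻¹ d = adj(I−A)·d / det(I−A); in particular x_1 = (0.65·35 + 0.05·20) / 0.4350 = 23.75 / 0.4350 ≈ 54.59770.
Intermediate flow from 2 to 1: z_21 = a_21 · x_1 = 0.40 × 23.75 / 0.4350 = 9.50 / 0.4350 ≈ 21.839.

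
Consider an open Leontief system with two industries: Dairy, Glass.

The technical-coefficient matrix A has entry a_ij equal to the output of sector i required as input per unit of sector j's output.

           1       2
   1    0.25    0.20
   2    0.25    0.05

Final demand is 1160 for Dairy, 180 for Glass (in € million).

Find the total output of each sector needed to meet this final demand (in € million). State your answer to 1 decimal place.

I − A =
  [   0.75    -0.20]
  [  -0.25     0.95]
det(I−A) = (0.75)(0.95) − (-0.20)(-0.25) = 0.6625
adj(I−A) = [[0.95, 0.20], [0.25, 0.75]]
(I − A)⁻¹ = adj(I−A) / det(I−A) ≈
  [   1.4340     0.3019]
  [   0.3774     1.1321]
x = (I − A)⁻¹ d = adj(I−A)·d / det(I−A), with det(I−A) = 0.6625:
  x_1 = (0.95·1160 + 0.20·180) / 0.6625 = 1138.00 / 0.6625 ≈ 1717.7
  x_2 = (0.25·1160 + 0.75·180) / 0.6625 = 425.00 / 0.6625 ≈ 641.5

x_1 = 1717.7, x_2 = 641.5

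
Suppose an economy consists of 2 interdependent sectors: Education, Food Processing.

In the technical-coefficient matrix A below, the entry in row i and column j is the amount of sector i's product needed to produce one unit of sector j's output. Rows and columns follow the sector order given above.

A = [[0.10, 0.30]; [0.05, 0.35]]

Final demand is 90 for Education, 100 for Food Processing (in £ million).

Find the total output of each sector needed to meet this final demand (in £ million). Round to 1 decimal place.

x_E = 155.3, x_F = 165.8

I − A =
  [   0.90    -0.30]
  [  -0.05     0.65]
det(I−A) = (0.90)(0.65) − (-0.30)(-0.05) = 0.5700
adj(I−A) = [[0.65, 0.30], [0.05, 0.90]]
(I − A)⁻¹ = adj(I−A) / det(I−A) ≈
  [   1.1404     0.5263]
  [   0.0877     1.5789]
x = (I − A)⁻¹ d = adj(I−A)·d / det(I−A), with det(I−A) = 0.5700:
  x_E = (0.65·90 + 0.30·100) / 0.5700 = 88.50 / 0.5700 ≈ 155.3
  x_F = (0.05·90 + 0.90·100) / 0.5700 = 94.50 / 0.5700 ≈ 165.8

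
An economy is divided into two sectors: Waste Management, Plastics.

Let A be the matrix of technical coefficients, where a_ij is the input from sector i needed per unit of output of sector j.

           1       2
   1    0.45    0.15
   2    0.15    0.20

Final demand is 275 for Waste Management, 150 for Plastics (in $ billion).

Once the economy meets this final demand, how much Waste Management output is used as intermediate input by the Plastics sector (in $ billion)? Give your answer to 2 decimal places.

I − A =
  [   0.55    -0.15]
  [  -0.15     0.80]
det(I−A) = (0.55)(0.80) − (-0.15)(-0.15) = 0.4175
adj(I−A) = [[0.80, 0.15], [0.15, 0.55]]
(I − A)⁻¹ = adj(I−A) / det(I−A) ≈
  [   1.9162     0.3593]
  [   0.3593     1.3174]
First solve x = (I − A)⁻¹ d = adj(I−A)·d / det(I−A); in particular x_2 = (0.15·275 + 0.55·150) / 0.4175 = 123.75 / 0.4175 ≈ 296.4072.
Intermediate flow from 1 to 2: z_12 = a_12 · x_2 = 0.15 × 123.75 / 0.4175 = 18.5625 / 0.4175 ≈ 44.46.

z_12 = 44.46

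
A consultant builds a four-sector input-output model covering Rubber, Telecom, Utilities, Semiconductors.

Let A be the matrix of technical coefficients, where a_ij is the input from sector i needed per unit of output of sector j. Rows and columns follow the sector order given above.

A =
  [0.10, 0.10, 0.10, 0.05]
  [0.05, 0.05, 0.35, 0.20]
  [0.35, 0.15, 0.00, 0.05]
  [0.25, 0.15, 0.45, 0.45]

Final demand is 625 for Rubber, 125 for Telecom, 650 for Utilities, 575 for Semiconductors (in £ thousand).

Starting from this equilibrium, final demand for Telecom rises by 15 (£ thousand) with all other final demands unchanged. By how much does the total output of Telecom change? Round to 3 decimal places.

Δx_T = 19.978

I − A =
  [   0.90    -0.10    -0.10    -0.05]
  [  -0.05     0.95    -0.35    -0.20]
  [  -0.35    -0.15     1.00    -0.05]
  [  -0.25    -0.15    -0.45     0.55]
Compute the cofactors C_ij = (−1)^(i+j)·(3×3 minor ij) of I−A; the adjugate is their transpose:
adj(I−A) = Cᵀ =
  [ 0.426125   0.072625   0.101500   0.074375]
  [ 0.179625   0.433875   0.258750   0.197625]
  [ 0.196250   0.102250   0.423250   0.093500]
  [ 0.403250   0.235000   0.463000   0.756500]
det(I−A) = Σ_j (I−A)_1j·C_1j = (0.90)(0.426125) + (-0.10)(0.179625) + (-0.10)(0.196250) + (-0.05)(0.403250) = 0.3257625
(I − A)⁻¹ = adj(I−A) / det(I−A) ≈
  [   1.3081     0.2229     0.3116     0.2283]
  [   0.5514     1.3319     0.7943     0.6067]
  [   0.6024     0.3139     1.2993     0.2870]
  [   1.2379     0.7214     1.4213     2.3222]
Δx = (I − A)⁻¹ Δd with Δd having +15 in the Telecom component and 0 elsewhere.
So Δx_T = L_TT · (+15), where L_TT = adj(I−A)_TT / det(I−A) = 0.433875 / 0.3257625.
Δx_T = 0.433875 × (+15) / 0.3257625 = 6.508125 / 0.3257625 ≈ 19.978.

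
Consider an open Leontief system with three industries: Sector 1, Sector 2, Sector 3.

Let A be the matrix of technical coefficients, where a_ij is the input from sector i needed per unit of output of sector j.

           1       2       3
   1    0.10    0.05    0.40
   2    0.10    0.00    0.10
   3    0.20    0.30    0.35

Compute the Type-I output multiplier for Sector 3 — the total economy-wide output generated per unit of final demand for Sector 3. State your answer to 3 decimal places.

I − A =
  [   0.90    -0.05    -0.40]
  [  -0.10     1.00    -0.10]
  [  -0.20    -0.30     0.65]
Cofactors of I−A, C_ij = (−1)^(i+j)·(minor ij) (rows/columns in the sector order above):
  C_11 = (1.00)(0.65) − (-0.10)(-0.30) = 0.6200
  C_12 = −[(-0.10)(0.65) − (-0.10)(-0.20)] = 0.0850
  C_13 = (-0.10)(-0.30) − (1.00)(-0.20) = 0.2300
  C_21 = −[(-0.05)(0.65) − (-0.40)(-0.30)] = 0.1525
  C_22 = (0.90)(0.65) − (-0.40)(-0.20) = 0.5050
  C_23 = −[(0.90)(-0.30) − (-0.05)(-0.20)] = 0.2800
  C_31 = (-0.05)(-0.10) − (-0.40)(1.00) = 0.4050
  C_32 = −[(0.90)(-0.10) − (-0.40)(-0.10)] = 0.1300
  C_33 = (0.90)(1.00) − (-0.05)(-0.10) = 0.8950
det(I−A) = Σ_j (I−A)_1j·C_1j = (0.90)(0.6200) + (-0.05)(0.0850) + (-0.40)(0.2300) = 0.46175
adj(I−A) = Cᵀ =
  [ 0.6200   0.1525   0.4050]
  [ 0.0850   0.5050   0.1300]
  [ 0.2300   0.2800   0.8950]
(I − A)⁻¹ = adj(I−A) / det(I−A) ≈
  [   1.3427     0.3303     0.8771]
  [   0.1841     1.0937     0.2815]
  [   0.4981     0.6064     1.9383]
The output multiplier for sector j is the column-j sum of the Leontief inverse (I − A)⁻¹ = adj(I−A) / det(I−A).
Column 3 of adj(I−A): (0.4050, 0.1300, 0.8950); det(I−A) = 0.46175.
m_3 = (0.4050 + 0.1300 + 0.8950) / 0.46175 = 1.43 / 0.46175 ≈ 3.097.

m_3 = 3.097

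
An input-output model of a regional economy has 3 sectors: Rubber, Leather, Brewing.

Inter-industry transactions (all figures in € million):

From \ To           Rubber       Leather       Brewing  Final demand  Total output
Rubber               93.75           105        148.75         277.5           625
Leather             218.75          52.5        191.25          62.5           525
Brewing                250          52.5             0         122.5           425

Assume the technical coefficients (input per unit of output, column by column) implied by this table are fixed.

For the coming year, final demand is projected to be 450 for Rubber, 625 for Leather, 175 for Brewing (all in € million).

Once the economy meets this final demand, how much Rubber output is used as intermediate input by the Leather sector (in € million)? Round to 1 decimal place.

z_12 = 319.4

Technical coefficients a_ij = z_ij / X_j:
  a_11 = 93.75/625 = 0.15, a_21 = 218.75/625 = 0.35, a_31 = 250/625 = 0.40
  a_12 = 105/525 = 0.20, a_22 = 52.5/525 = 0.10, a_32 = 52.5/525 = 0.10
  a_13 = 148.75/425 = 0.35, a_23 = 191.25/425 = 0.45, a_33 = 0/425 = 0.00
I − A =
  [   0.85    -0.20    -0.35]
  [  -0.35     0.90    -0.45]
  [  -0.40    -0.10     1.00]
Cofactors of I−A, C_ij = (−1)^(i+j)·(minor ij) (rows/columns in the sector order above):
  C_11 = (0.90)(1.00) − (-0.45)(-0.10) = 0.8550
  C_12 = −[(-0.35)(1.00) − (-0.45)(-0.40)] = 0.5300
  C_13 = (-0.35)(-0.10) − (0.90)(-0.40) = 0.3950
  C_21 = −[(-0.20)(1.00) − (-0.35)(-0.10)] = 0.2350
  C_22 = (0.85)(1.00) − (-0.35)(-0.40) = 0.7100
  C_23 = −[(0.85)(-0.10) − (-0.20)(-0.40)] = 0.1650
  C_31 = (-0.20)(-0.45) − (-0.35)(0.90) = 0.4050
  C_32 = −[(0.85)(-0.45) − (-0.35)(-0.35)] = 0.5050
  C_33 = (0.85)(0.90) − (-0.20)(-0.35) = 0.6950
det(I−A) = Σ_j (I−A)_1j·C_1j = (0.85)(0.8550) + (-0.20)(0.5300) + (-0.35)(0.3950) = 0.4825
adj(I−A) = Cᵀ =
  [ 0.8550   0.2350   0.4050]
  [ 0.5300   0.7100   0.5050]
  [ 0.3950   0.1650   0.6950]
(I − A)⁻¹ = adj(I−A) / det(I−A) ≈
  [   1.7720     0.4870     0.8394]
  [   1.0984     1.4715     1.0466]
  [   0.8187     0.3420     1.4404]
First solve x = (I − A)⁻¹ d = adj(I−A)·d / det(I−A); in particular x_2 = (0.5300·450 + 0.7100·625 + 0.5050·175) / 0.4825 = 770.625 / 0.4825 ≈ 1597.150.
Intermediate flow from 1 to 2: z_12 = a_12 · x_2 = 0.20 × 770.625 / 0.4825 = 154.125 / 0.4825 ≈ 319.4.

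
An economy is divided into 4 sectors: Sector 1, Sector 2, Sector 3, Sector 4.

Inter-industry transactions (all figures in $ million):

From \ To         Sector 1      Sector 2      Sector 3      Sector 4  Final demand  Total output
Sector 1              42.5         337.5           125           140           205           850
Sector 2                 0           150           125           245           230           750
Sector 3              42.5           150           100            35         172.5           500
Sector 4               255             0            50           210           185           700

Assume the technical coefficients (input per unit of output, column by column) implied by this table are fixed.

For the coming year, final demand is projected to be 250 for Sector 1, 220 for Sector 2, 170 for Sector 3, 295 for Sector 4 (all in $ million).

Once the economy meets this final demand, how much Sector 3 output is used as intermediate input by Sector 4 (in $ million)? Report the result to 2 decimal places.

Technical coefficients a_ij = z_ij / X_j:
  a_11 = 42.5/850 = 0.05, a_21 = 0/850 = 0.00, a_31 = 42.5/850 = 0.05, a_41 = 255/850 = 0.30
  a_12 = 337.5/750 = 0.45, a_22 = 150/750 = 0.20, a_32 = 150/750 = 0.20, a_42 = 0/750 = 0.00
  a_13 = 125/500 = 0.25, a_23 = 125/500 = 0.25, a_33 = 100/500 = 0.20, a_43 = 50/500 = 0.10
  a_14 = 140/700 = 0.20, a_24 = 245/700 = 0.35, a_34 = 35/700 = 0.05, a_44 = 210/700 = 0.30
I − A =
  [   0.95    -0.45    -0.25    -0.20]
  [   0.00     0.80    -0.25    -0.35]
  [  -0.05    -0.20     0.80    -0.05]
  [  -0.30     0.00    -0.10     0.70]
Compute the cofactors C_ij = (−1)^(i+j)·(3×3 minor ij) of I−A; the adjugate is their transpose:
adj(I−A) = Cᵀ =
  [ 0.402000   0.288750   0.250500   0.277125]
  [ 0.098250   0.465750   0.210750   0.276000]
  [ 0.061000   0.143500   0.436750   0.120375]
  [ 0.181000   0.144250   0.169750   0.544875]
det(I−A) = Σ_j (I−A)_1j·C_1j = (0.95)(0.402000) + (-0.45)(0.098250) + (-0.25)(0.061000) + (-0.20)(0.181000) = 0.2862375
(I − A)⁻¹ = adj(I−A) / det(I−A) ≈
  [   1.4044     1.0088     0.8751     0.9682]
  [   0.3432     1.6271     0.7363     0.9642]
  [   0.2131     0.5013     1.5258     0.4205]
  [   0.6323     0.5040     0.5930     1.9036]
First solve x = (I − A)⁻¹ d = adj(I−A)·d / det(I−A); in particular x_4 = (0.181000·250 + 0.144250·220 + 0.169750·170 + 0.544875·295) / 0.2862375 = 266.580625 / 0.2862375 ≈ 931.3267.
Intermediate flow from 3 to 4: z_34 = a_34 · x_4 = 0.05 × 266.580625 / 0.2862375 = 13.32903125 / 0.2862375 ≈ 46.57.

z_34 = 46.57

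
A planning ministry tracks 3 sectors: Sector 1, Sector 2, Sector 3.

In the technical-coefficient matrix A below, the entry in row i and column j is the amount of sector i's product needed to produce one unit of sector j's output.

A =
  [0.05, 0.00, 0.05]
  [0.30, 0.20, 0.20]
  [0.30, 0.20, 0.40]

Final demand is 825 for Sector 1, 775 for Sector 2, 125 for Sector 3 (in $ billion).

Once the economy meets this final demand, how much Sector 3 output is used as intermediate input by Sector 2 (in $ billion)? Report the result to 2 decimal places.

I − A =
  [   0.95     0.00    -0.05]
  [  -0.30     0.80    -0.20]
  [  -0.30    -0.20     0.60]
Cofactors of I−A, C_ij = (−1)^(i+j)·(minor ij) (rows/columns in the sector order above):
  C_11 = (0.80)(0.60) − (-0.20)(-0.20) = 0.4400
  C_12 = −[(-0.30)(0.60) − (-0.20)(-0.30)] = 0.2400
  C_13 = (-0.30)(-0.20) − (0.80)(-0.30) = 0.3000
  C_21 = −[(0.00)(0.60) − (-0.05)(-0.20)] = 0.0100
  C_22 = (0.95)(0.60) − (-0.05)(-0.30) = 0.5550
  C_23 = −[(0.95)(-0.20) − (0.00)(-0.30)] = 0.1900
  C_31 = (0.00)(-0.20) − (-0.05)(0.80) = 0.0400
  C_32 = −[(0.95)(-0.20) − (-0.05)(-0.30)] = 0.2050
  C_33 = (0.95)(0.80) − (0.00)(-0.30) = 0.7600
det(I−A) = Σ_j (I−A)_1j·C_1j = (0.95)(0.4400) + (0.00)(0.2400) + (-0.05)(0.3000) = 0.4030
adj(I−A) = Cᵀ =
  [ 0.4400   0.0100   0.0400]
  [ 0.2400   0.5550   0.2050]
  [ 0.3000   0.1900   0.7600]
(I − A)⁻¹ = adj(I−A) / det(I−A) ≈
  [   1.0918     0.0248     0.0993]
  [   0.5955     1.3772     0.5087]
  [   0.7444     0.4715     1.8859]
First solve x = (I − A)⁻¹ d = adj(I−A)·d / det(I−A); in particular x_2 = (0.2400·825 + 0.5550·775 + 0.2050·125) / 0.4030 = 653.75 / 0.4030 ≈ 1622.2084.
Intermediate flow from 3 to 2: z_32 = a_32 · x_2 = 0.20 × 653.75 / 0.4030 = 130.75 / 0.4030 ≈ 324.44.

z_32 = 324.44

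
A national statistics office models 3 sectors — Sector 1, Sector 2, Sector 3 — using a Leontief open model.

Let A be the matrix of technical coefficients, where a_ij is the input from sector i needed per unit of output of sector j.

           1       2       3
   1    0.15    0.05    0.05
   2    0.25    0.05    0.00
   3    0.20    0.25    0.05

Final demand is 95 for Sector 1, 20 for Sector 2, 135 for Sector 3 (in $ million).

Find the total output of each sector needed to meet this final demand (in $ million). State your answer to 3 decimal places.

x_1 = 125.703, x_2 = 54.132, x_3 = 182.814

I − A =
  [   0.85    -0.05    -0.05]
  [  -0.25     0.95     0.00]
  [  -0.20    -0.25     0.95]
Cofactors of I−A, C_ij = (−1)^(i+j)·(minor ij) (rows/columns in the sector order above):
  C_11 = (0.95)(0.95) − (0.00)(-0.25) = 0.9025
  C_12 = −[(-0.25)(0.95) − (0.00)(-0.20)] = 0.2375
  C_13 = (-0.25)(-0.25) − (0.95)(-0.20) = 0.2525
  C_21 = −[(-0.05)(0.95) − (-0.05)(-0.25)] = 0.0600
  C_22 = (0.85)(0.95) − (-0.05)(-0.20) = 0.7975
  C_23 = −[(0.85)(-0.25) − (-0.05)(-0.20)] = 0.2225
  C_31 = (-0.05)(0.00) − (-0.05)(0.95) = 0.0475
  C_32 = −[(0.85)(0.00) − (-0.05)(-0.25)] = 0.0125
  C_33 = (0.85)(0.95) − (-0.05)(-0.25) = 0.7950
det(I−A) = Σ_j (I−A)_1j·C_1j = (0.85)(0.9025) + (-0.05)(0.2375) + (-0.05)(0.2525) = 0.742625
adj(I−A) = Cᵀ =
  [ 0.9025   0.0600   0.0475]
  [ 0.2375   0.7975   0.0125]
  [ 0.2525   0.2225   0.7950]
(I − A)⁻¹ = adj(I−A) / det(I−A) ≈
  [   1.2153     0.0808     0.0640]
  [   0.3198     1.0739     0.0168]
  [   0.3400     0.2996     1.0705]
x = (I − A)⁻¹ d = adj(I−A)·d / det(I−A), with det(I−A) = 0.742625:
  x_1 = (0.9025·95 + 0.0600·20 + 0.0475·135) / 0.742625 = 93.35 / 0.742625 ≈ 125.703
  x_2 = (0.2375·95 + 0.7975·20 + 0.0125·135) / 0.742625 = 40.20 / 0.742625 ≈ 54.132
  x_3 = (0.2525·95 + 0.2225·20 + 0.7950·135) / 0.742625 = 135.7625 / 0.742625 ≈ 182.814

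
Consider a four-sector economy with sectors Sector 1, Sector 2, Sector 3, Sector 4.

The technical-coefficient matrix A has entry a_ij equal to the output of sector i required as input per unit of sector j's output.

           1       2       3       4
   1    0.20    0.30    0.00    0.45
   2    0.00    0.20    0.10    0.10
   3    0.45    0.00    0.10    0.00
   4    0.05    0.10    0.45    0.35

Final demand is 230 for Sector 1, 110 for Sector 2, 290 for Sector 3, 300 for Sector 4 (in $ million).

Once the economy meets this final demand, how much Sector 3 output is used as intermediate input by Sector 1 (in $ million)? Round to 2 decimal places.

z_31 = 506.47

I − A =
  [   0.80    -0.30     0.00    -0.45]
  [   0.00     0.80    -0.10    -0.10]
  [  -0.45     0.00     0.90     0.00]
  [  -0.05    -0.10    -0.45     0.65]
Compute the cofactors C_ij = (−1)^(i+j)·(3×3 minor ij) of I−A; the adjugate is their transpose:
adj(I−A) = Cᵀ =
  [ 0.459000   0.216000   0.199500   0.351000]
  [ 0.054000   0.356625   0.085750   0.092250]
  [ 0.229500   0.108000   0.388500   0.175500]
  [ 0.202500   0.146250   0.297500   0.562500]
det(I−A) = Σ_j (I−A)_1j·C_1j = (0.80)(0.459000) + (-0.30)(0.054000) + (0.00)(0.229500) + (-0.45)(0.202500) = 0.259875
(I − A)⁻¹ = adj(I−A) / det(I−A) ≈
  [   1.7662     0.8312     0.7677     1.3506]
  [   0.2078     1.3723     0.3300     0.3550]
  [   0.8831     0.4156     1.4949     0.6753]
  [   0.7792     0.5628     1.1448     2.1645]
First solve x = (I − A)⁻¹ d = adj(I−A)·d / det(I−A); in particular x_1 = (0.459000·230 + 0.216000·110 + 0.199500·290 + 0.351000·300) / 0.259875 = 292.485 / 0.259875 ≈ 1125.4834.
Intermediate flow from 3 to 1: z_31 = a_31 · x_1 = 0.45 × 292.485 / 0.259875 = 131.61825 / 0.259875 ≈ 506.47.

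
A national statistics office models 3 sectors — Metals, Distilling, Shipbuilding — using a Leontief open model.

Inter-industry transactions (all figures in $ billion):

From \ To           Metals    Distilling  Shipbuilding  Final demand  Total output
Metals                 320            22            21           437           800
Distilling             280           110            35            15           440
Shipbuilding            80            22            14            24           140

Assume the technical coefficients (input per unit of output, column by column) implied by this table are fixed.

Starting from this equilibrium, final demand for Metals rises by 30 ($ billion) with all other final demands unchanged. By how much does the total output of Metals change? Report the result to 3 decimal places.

Technical coefficients a_ij = z_ij / X_j:
  a_11 = 320/800 = 0.40, a_21 = 280/800 = 0.35, a_31 = 80/800 = 0.10
  a_12 = 22/440 = 0.05, a_22 = 110/440 = 0.25, a_32 = 22/440 = 0.05
  a_13 = 21/140 = 0.15, a_23 = 35/140 = 0.25, a_33 = 14/140 = 0.10
I − A =
  [   0.60    -0.05    -0.15]
  [  -0.35     0.75    -0.25]
  [  -0.10    -0.05     0.90]
Cofactors of I−A, C_ij = (−1)^(i+j)·(minor ij) (rows/columns in the sector order above):
  C_11 = (0.75)(0.90) − (-0.25)(-0.05) = 0.6625
  C_12 = −[(-0.35)(0.90) − (-0.25)(-0.10)] = 0.3400
  C_13 = (-0.35)(-0.05) − (0.75)(-0.10) = 0.0925
  C_21 = −[(-0.05)(0.90) − (-0.15)(-0.05)] = 0.0525
  C_22 = (0.60)(0.90) − (-0.15)(-0.10) = 0.5250
  C_23 = −[(0.60)(-0.05) − (-0.05)(-0.10)] = 0.0350
  C_31 = (-0.05)(-0.25) − (-0.15)(0.75) = 0.1250
  C_32 = −[(0.60)(-0.25) − (-0.15)(-0.35)] = 0.2025
  C_33 = (0.60)(0.75) − (-0.05)(-0.35) = 0.4325
det(I−A) = Σ_j (I−A)_1j·C_1j = (0.60)(0.6625) + (-0.05)(0.3400) + (-0.15)(0.0925) = 0.366625
adj(I−A) = Cᵀ =
  [ 0.6625   0.0525   0.1250]
  [ 0.3400   0.5250   0.2025]
  [ 0.0925   0.0350   0.4325]
(I − A)⁻¹ = adj(I−A) / det(I−A) ≈
  [   1.8070     0.1432     0.3409]
  [   0.9274     1.4320     0.5523]
  [   0.2523     0.0955     1.1797]
Δx = (I − A)⁻¹ Δd with Δd having +30 in the Metals component and 0 elsewhere.
So Δx_1 = L_11 · (+30), where L_11 = adj(I−A)_11 / det(I−A) = 0.6625 / 0.366625.
Δx_1 = 0.6625 × (+30) / 0.366625 = 19.875 / 0.366625 ≈ 54.211.

Δx_1 = 54.211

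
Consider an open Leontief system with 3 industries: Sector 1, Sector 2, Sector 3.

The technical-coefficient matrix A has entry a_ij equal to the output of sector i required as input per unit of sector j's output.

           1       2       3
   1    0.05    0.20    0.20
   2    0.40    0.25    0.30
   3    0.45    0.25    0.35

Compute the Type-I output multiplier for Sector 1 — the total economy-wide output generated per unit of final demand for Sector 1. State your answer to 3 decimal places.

I − A =
  [   0.95    -0.20    -0.20]
  [  -0.40     0.75    -0.30]
  [  -0.45    -0.25     0.65]
Cofactors of I−A, C_ij = (−1)^(i+j)·(minor ij) (rows/columns in the sector order above):
  C_11 = (0.75)(0.65) − (-0.30)(-0.25) = 0.4125
  C_12 = −[(-0.40)(0.65) − (-0.30)(-0.45)] = 0.3950
  C_13 = (-0.40)(-0.25) − (0.75)(-0.45) = 0.4375
  C_21 = −[(-0.20)(0.65) − (-0.20)(-0.25)] = 0.1800
  C_22 = (0.95)(0.65) − (-0.20)(-0.45) = 0.5275
  C_23 = −[(0.95)(-0.25) − (-0.20)(-0.45)] = 0.3275
  C_31 = (-0.20)(-0.30) − (-0.20)(0.75) = 0.2100
  C_32 = −[(0.95)(-0.30) − (-0.20)(-0.40)] = 0.3650
  C_33 = (0.95)(0.75) − (-0.20)(-0.40) = 0.6325
det(I−A) = Σ_j (I−A)_1j·C_1j = (0.95)(0.4125) + (-0.20)(0.3950) + (-0.20)(0.4375) = 0.225375
adj(I−A) = Cᵀ =
  [ 0.4125   0.1800   0.2100]
  [ 0.3950   0.5275   0.3650]
  [ 0.4375   0.3275   0.6325]
(I − A)⁻¹ = adj(I−A) / det(I−A) ≈
  [   1.8303     0.7987     0.9318]
  [   1.7526     2.3405     1.6195]
  [   1.9412     1.4531     2.8064]
The output multiplier for sector j is the column-j sum of the Leontief inverse (I − A)⁻¹ = adj(I−A) / det(I−A).
Column 1 of adj(I−A): (0.4125, 0.3950, 0.4375); det(I−A) = 0.225375.
m_1 = (0.4125 + 0.3950 + 0.4375) / 0.225375 = 1.245 / 0.225375 ≈ 5.524.

m_1 = 5.524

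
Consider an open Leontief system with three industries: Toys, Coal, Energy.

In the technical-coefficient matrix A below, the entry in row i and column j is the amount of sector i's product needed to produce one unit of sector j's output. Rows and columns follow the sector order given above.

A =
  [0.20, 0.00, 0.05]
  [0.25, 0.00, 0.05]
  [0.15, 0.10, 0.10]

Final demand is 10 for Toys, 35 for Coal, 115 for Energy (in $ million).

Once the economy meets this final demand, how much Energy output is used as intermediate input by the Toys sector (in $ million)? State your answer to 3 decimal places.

z_ET = 3.155

I − A =
  [   0.80     0.00    -0.05]
  [  -0.25     1.00    -0.05]
  [  -0.15    -0.10     0.90]
Cofactors of I−A, C_ij = (−1)^(i+j)·(minor ij) (rows/columns in the sector order above):
  C_11 = (1.00)(0.90) − (-0.05)(-0.10) = 0.8950
  C_12 = −[(-0.25)(0.90) − (-0.05)(-0.15)] = 0.2325
  C_13 = (-0.25)(-0.10) − (1.00)(-0.15) = 0.1750
  C_21 = −[(0.00)(0.90) − (-0.05)(-0.10)] = 0.0050
  C_22 = (0.80)(0.90) − (-0.05)(-0.15) = 0.7125
  C_23 = −[(0.80)(-0.10) − (0.00)(-0.15)] = 0.0800
  C_31 = (0.00)(-0.05) − (-0.05)(1.00) = 0.0500
  C_32 = −[(0.80)(-0.05) − (-0.05)(-0.25)] = 0.0525
  C_33 = (0.80)(1.00) − (0.00)(-0.25) = 0.8000
det(I−A) = Σ_j (I−A)_1j·C_1j = (0.80)(0.8950) + (0.00)(0.2325) + (-0.05)(0.1750) = 0.70725
adj(I−A) = Cᵀ =
  [ 0.8950   0.0050   0.0500]
  [ 0.2325   0.7125   0.0525]
  [ 0.1750   0.0800   0.8000]
(I − A)⁻¹ = adj(I−A) / det(I−A) ≈
  [   1.2655     0.0071     0.0707]
  [   0.3287     1.0074     0.0742]
  [   0.2474     0.1131     1.1311]
First solve x = (I − A)⁻¹ d = adj(I−A)·d / det(I−A); in particular x_T = (0.8950·10 + 0.0050·35 + 0.0500·115) / 0.70725 = 14.875 / 0.70725 ≈ 21.03217.
Intermediate flow from E to T: z_ET = a_ET · x_T = 0.15 × 14.875 / 0.70725 = 2.23125 / 0.70725 ≈ 3.155.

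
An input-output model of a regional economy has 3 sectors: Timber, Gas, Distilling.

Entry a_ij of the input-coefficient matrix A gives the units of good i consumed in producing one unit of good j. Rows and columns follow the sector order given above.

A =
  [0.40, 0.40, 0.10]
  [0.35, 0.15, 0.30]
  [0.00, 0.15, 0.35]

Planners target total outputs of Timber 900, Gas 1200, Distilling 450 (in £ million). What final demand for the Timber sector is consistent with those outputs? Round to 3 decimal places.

I − A =
  [   0.60    -0.40    -0.10]
  [  -0.35     0.85    -0.30]
  [   0.00    -0.15     0.65]
d = (I − A) x:
  d_1 = (+0.60)·900 + (-0.40)·1200 + (-0.10)·450 = 15.000
  d_2 = (-0.35)·900 + (+0.85)·1200 + (-0.30)·450 = 570.000
  d_3 = (+0.00)·900 + (-0.15)·1200 + (+0.65)·450 = 112.500

d_1 = 15.000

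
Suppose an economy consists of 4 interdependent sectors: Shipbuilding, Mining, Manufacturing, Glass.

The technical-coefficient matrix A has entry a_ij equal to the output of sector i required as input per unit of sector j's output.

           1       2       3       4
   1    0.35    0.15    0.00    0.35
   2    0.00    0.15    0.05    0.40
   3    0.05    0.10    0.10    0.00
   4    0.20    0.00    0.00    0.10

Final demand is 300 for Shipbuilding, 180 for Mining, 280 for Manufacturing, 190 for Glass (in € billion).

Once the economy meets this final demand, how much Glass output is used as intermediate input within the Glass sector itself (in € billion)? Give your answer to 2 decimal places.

z_44 = 38.04

I − A =
  [   0.65    -0.15     0.00    -0.35]
  [   0.00     0.85    -0.05    -0.40]
  [  -0.05    -0.10     0.90     0.00]
  [  -0.20     0.00     0.00     0.90]
Compute the cofactors C_ij = (−1)^(i+j)·(3×3 minor ij) of I−A; the adjugate is their transpose:
adj(I−A) = Cᵀ =
  [ 0.684000   0.121500   0.006750   0.320000]
  [ 0.074250   0.463500   0.025750   0.234875]
  [ 0.046250   0.058250   0.425750   0.043875]
  [ 0.152000   0.027000   0.001500   0.493625]
det(I−A) = Σ_j (I−A)_1j·C_1j = (0.65)(0.684000) + (-0.15)(0.074250) + (0.00)(0.046250) + (-0.35)(0.152000) = 0.3802625
(I − A)⁻¹ = adj(I−A) / det(I−A) ≈
  [   1.7988     0.3195     0.0178     0.8415]
  [   0.1953     1.2189     0.0677     0.6177]
  [   0.1216     0.1532     1.1196     0.1154]
  [   0.3997     0.0710     0.0039     1.2981]
First solve x = (I − A)⁻¹ d = adj(I−A)·d / det(I−A); in particular x_4 = (0.152000·300 + 0.027000·180 + 0.001500·280 + 0.493625·190) / 0.3802625 = 144.66875 / 0.3802625 ≈ 380.4444.
Intermediate flow from 4 to 4: z_44 = a_44 · x_4 = 0.10 × 144.66875 / 0.3802625 = 14.466875 / 0.3802625 ≈ 38.04.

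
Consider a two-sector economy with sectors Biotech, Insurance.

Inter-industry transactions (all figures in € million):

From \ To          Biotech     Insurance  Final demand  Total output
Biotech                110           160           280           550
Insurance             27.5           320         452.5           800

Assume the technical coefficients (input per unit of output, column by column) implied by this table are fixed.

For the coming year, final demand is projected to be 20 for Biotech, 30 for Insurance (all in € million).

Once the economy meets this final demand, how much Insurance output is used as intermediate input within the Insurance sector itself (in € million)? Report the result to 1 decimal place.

z_22 = 21.3

Technical coefficients a_ij = z_ij / X_j:
  a_11 = 110/550 = 0.20, a_21 = 27.5/550 = 0.05
  a_12 = 160/800 = 0.20, a_22 = 320/800 = 0.40
I − A =
  [   0.80    -0.20]
  [  -0.05     0.60]
det(I−A) = (0.80)(0.60) − (-0.20)(-0.05) = 0.4700
adj(I−A) = [[0.60, 0.20], [0.05, 0.80]]
(I − A)⁻¹ = adj(I−A) / det(I−A) ≈
  [   1.2766     0.4255]
  [   0.1064     1.7021]
First solve x = (I − A)⁻¹ d = adj(I−A)·d / det(I−A); in particular x_2 = (0.05·20 + 0.80·30) / 0.4700 = 25.00 / 0.4700 ≈ 53.191.
Intermediate flow from 2 to 2: z_22 = a_22 · x_2 = 0.40 × 25.00 / 0.4700 = 10.00 / 0.4700 ≈ 21.3.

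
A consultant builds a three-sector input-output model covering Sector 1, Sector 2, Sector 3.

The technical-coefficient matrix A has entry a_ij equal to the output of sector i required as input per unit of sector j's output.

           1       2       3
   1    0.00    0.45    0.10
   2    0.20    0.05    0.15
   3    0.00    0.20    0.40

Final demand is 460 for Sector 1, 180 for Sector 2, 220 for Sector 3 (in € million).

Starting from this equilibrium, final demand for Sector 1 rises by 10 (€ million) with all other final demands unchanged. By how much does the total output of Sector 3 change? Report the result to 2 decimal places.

Δx_3 = 0.83

I − A =
  [   1.00    -0.45    -0.10]
  [  -0.20     0.95    -0.15]
  [   0.00    -0.20     0.60]
Cofactors of I−A, C_ij = (−1)^(i+j)·(minor ij) (rows/columns in the sector order above):
  C_11 = (0.95)(0.60) − (-0.15)(-0.20) = 0.5400
  C_12 = −[(-0.20)(0.60) − (-0.15)(0.00)] = 0.1200
  C_13 = (-0.20)(-0.20) − (0.95)(0.00) = 0.0400
  C_21 = −[(-0.45)(0.60) − (-0.10)(-0.20)] = 0.2900
  C_22 = (1.00)(0.60) − (-0.10)(0.00) = 0.6000
  C_23 = −[(1.00)(-0.20) − (-0.45)(0.00)] = 0.2000
  C_31 = (-0.45)(-0.15) − (-0.10)(0.95) = 0.1625
  C_32 = −[(1.00)(-0.15) − (-0.10)(-0.20)] = 0.1700
  C_33 = (1.00)(0.95) − (-0.45)(-0.20) = 0.8600
det(I−A) = Σ_j (I−A)_1j·C_1j = (1.00)(0.5400) + (-0.45)(0.1200) + (-0.10)(0.0400) = 0.4820
adj(I−A) = Cᵀ =
  [ 0.5400   0.2900   0.1625]
  [ 0.1200   0.6000   0.1700]
  [ 0.0400   0.2000   0.8600]
(I − A)⁻¹ = adj(I−A) / det(I−A) ≈
  [   1.1203     0.6017     0.3371]
  [   0.2490     1.2448     0.3527]
  [   0.0830     0.4149     1.7842]
Δx = (I − A)⁻¹ Δd with Δd having +10 in the Sector 1 component and 0 elsewhere.
So Δx_3 = L_31 · (+10), where L_31 = adj(I−A)_31 / det(I−A) = 0.0400 / 0.4820.
Δx_3 = 0.0400 × (+10) / 0.4820 = 0.40 / 0.4820 ≈ 0.83.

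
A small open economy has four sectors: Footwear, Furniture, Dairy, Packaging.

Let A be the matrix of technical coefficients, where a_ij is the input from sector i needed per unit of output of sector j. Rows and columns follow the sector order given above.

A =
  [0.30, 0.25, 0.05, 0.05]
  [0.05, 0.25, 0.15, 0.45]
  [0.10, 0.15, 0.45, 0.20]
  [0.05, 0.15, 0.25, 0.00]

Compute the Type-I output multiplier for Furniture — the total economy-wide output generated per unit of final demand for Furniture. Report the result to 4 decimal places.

I − A =
  [   0.70    -0.25    -0.05    -0.05]
  [  -0.05     0.75    -0.15    -0.45]
  [  -0.10    -0.15     0.55    -0.20]
  [  -0.05    -0.15    -0.25     1.00]
Compute the cofactors C_ij = (−1)^(i+j)·(3×3 minor ij) of I−A; the adjugate is their transpose:
adj(I−A) = Cᵀ =
  [ 0.294000   0.140000   0.110250   0.099750]
  [ 0.065125   0.341875   0.187625   0.194625]
  [ 0.088125   0.153875   0.457375   0.165125]
  [ 0.046500   0.096750   0.148000   0.258250]
det(I−A) = Σ_j (I−A)_1j·C_1j = (0.70)(0.294000) + (-0.25)(0.065125) + (-0.05)(0.088125) + (-0.05)(0.046500) = 0.1827875
(I − A)⁻¹ = adj(I−A) / det(I−A) ≈
  [   1.60843     0.76592     0.60316     0.54572]
  [   0.35629     1.87034     1.02647     1.06476]
  [   0.48212     0.84182     2.50222     0.90337]
  [   0.25439     0.52930     0.80968     1.41284]
The output multiplier for sector j is the column-j sum of the Leontief inverse (I − A)⁻¹ = adj(I−A) / det(I−A).
Column 2 of adj(I−A): (0.140000, 0.341875, 0.153875, 0.096750); det(I−A) = 0.1827875.
m_2 = (0.140000 + 0.341875 + 0.153875 + 0.096750) / 0.1827875 = 0.7325 / 0.1827875 ≈ 4.0074.

m_2 = 4.0074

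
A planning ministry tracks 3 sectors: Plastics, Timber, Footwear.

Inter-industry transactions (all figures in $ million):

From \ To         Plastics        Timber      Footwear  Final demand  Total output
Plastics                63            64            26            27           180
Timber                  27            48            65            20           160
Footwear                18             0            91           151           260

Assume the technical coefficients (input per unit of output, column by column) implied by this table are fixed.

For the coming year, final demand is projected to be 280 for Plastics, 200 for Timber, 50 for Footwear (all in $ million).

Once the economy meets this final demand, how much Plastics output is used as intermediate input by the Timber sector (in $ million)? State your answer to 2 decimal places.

Technical coefficients a_ij = z_ij / X_j:
  a_PP = 63/180 = 0.35, a_TP = 27/180 = 0.15, a_FP = 18/180 = 0.10
  a_PT = 64/160 = 0.40, a_TT = 48/160 = 0.30, a_FT = 0/160 = 0.00
  a_PF = 26/260 = 0.10, a_TF = 65/260 = 0.25, a_FF = 91/260 = 0.35
I − A =
  [   0.65    -0.40    -0.10]
  [  -0.15     0.70    -0.25]
  [  -0.10     0.00     0.65]
Cofactors of I−A, C_ij = (−1)^(i+j)·(minor ij) (rows/columns in the sector order above):
  C_11 = (0.70)(0.65) − (-0.25)(0.00) = 0.4550
  C_12 = −[(-0.15)(0.65) − (-0.25)(-0.10)] = 0.1225
  C_13 = (-0.15)(0.00) − (0.70)(-0.10) = 0.0700
  C_21 = −[(-0.40)(0.65) − (-0.10)(0.00)] = 0.2600
  C_22 = (0.65)(0.65) − (-0.10)(-0.10) = 0.4125
  C_23 = −[(0.65)(0.00) − (-0.40)(-0.10)] = 0.0400
  C_31 = (-0.40)(-0.25) − (-0.10)(0.70) = 0.1700
  C_32 = −[(0.65)(-0.25) − (-0.10)(-0.15)] = 0.1775
  C_33 = (0.65)(0.70) − (-0.40)(-0.15) = 0.3950
det(I−A) = Σ_j (I−A)_1j·C_1j = (0.65)(0.4550) + (-0.40)(0.1225) + (-0.10)(0.0700) = 0.23975
adj(I−A) = Cᵀ =
  [ 0.4550   0.2600   0.1700]
  [ 0.1225   0.4125   0.1775]
  [ 0.0700   0.0400   0.3950]
(I − A)⁻¹ = adj(I−A) / det(I−A) ≈
  [   1.8978     1.0845     0.7091]
  [   0.5109     1.7205     0.7404]
  [   0.2920     0.1668     1.6475]
First solve x = (I − A)⁻¹ d = adj(I−A)·d / det(I−A); in particular x_T = (0.1225·280 + 0.4125·200 + 0.1775·50) / 0.23975 = 125.675 / 0.23975 ≈ 524.1919.
Intermediate flow from P to T: z_PT = a_PT · x_T = 0.40 × 125.675 / 0.23975 = 50.27 / 0.23975 ≈ 209.68.

z_PT = 209.68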